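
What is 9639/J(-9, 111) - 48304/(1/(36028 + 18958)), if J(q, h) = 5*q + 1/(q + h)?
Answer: -12188585724394/4589 ≈ -2.6560e+9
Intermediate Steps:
J(q, h) = 1/(h + q) + 5*q (J(q, h) = 5*q + 1/(h + q) = 1/(h + q) + 5*q)
9639/J(-9, 111) - 48304/(1/(36028 + 18958)) = 9639/(((1 + 5*(-9)² + 5*111*(-9))/(111 - 9))) - 48304/(1/(36028 + 18958)) = 9639/(((1 + 5*81 - 4995)/102)) - 48304/(1/54986) = 9639/(((1 + 405 - 4995)/102)) - 48304/1/54986 = 9639/(((1/102)*(-4589))) - 48304*54986 = 9639/(-4589/102) - 2656043744 = 9639*(-102/4589) - 2656043744 = -983178/4589 - 2656043744 = -12188585724394/4589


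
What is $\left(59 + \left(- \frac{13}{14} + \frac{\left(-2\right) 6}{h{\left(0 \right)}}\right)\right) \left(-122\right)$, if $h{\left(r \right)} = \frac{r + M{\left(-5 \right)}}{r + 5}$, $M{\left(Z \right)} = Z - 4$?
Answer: $- \frac{165859}{21} \approx -7898.0$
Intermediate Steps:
$M{\left(Z \right)} = -4 + Z$
$h{\left(r \right)} = \frac{-9 + r}{5 + r}$ ($h{\left(r \right)} = \frac{r - 9}{r + 5} = \frac{r - 9}{5 + r} = \frac{-9 + r}{5 + r}$)
$\left(59 + \left(- \frac{13}{14} + \frac{\left(-2\right) 6}{h{\left(0 \right)}}\right)\right) \left(-122\right) = \left(59 - \left(\frac{13}{14} - \frac{\left(-2\right) 6}{\frac{1}{5 + 0} \left(-9 + 0\right)}\right)\right) \left(-122\right) = \left(59 - \left(\frac{13}{14} + \frac{12}{\frac{1}{5} \left(-9\right)}\right)\right) \left(-122\right) = \left(59 - \left(\frac{13}{14} + \frac{12}{- \frac{9}{5}}\right)\right) \left(-122\right) = \left(59 - - \frac{241}{42}\right) \left(-122\right) = \left(59 + \left(- \frac{13}{14} + \frac{20}{3}\right)\right) \left(-122\right) = \left(59 + \frac{241}{42}\right) \left(-122\right) = \frac{2719}{42} \left(-122\right) = - \frac{165859}{21}$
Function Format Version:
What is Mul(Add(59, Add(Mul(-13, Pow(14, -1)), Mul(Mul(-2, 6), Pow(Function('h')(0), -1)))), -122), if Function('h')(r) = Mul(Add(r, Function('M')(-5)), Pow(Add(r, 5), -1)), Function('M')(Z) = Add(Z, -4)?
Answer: Rational(-165859, 21) ≈ -7898.0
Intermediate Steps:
Function('M')(Z) = Add(-4, Z)
Function('h')(r) = Mul(Pow(Add(5, r), -1), Add(-9, r)) (Function('h')(r) = Mul(Add(r, Add(-4, -5)), Pow(Add(r, 5), -1)) = Mul(Add(r, -9), Pow(Add(5, r), -1)) = Mul(Add(-9, r), Pow(Add(5, r), -1)) = Mul(Pow(Add(5, r), -1), Add(-9, r)))
Mul(Add(59, Add(Mul(-13, Pow(14, -1)), Mul(Mul(-2, 6), Pow(Function('h')(0), -1)))), -122) = Mul(Add(59, Add(Mul(-13, Pow(14, -1)), Mul(Mul(-2, 6), Pow(Mul(Pow(Add(5, 0), -1), Add(-9, 0)), -1)))), -122) = Mul(Add(59, Add(Mul(-13, Rational(1, 14)), Mul(-12, Pow(Mul(Pow(5, -1), -9), -1)))), -122) = Mul(Add(59, Add(Rational(-13, 14), Mul(-12, Pow(Mul(Rational(1, 5), -9), -1)))), -122) = Mul(Add(59, Add(Rational(-13, 14), Mul(-12, Pow(Rational(-9, 5), -1)))), -122) = Mul(Add(59, Add(Rational(-13, 14), Mul(-12, Rational(-5, 9)))), -122) = Mul(Add(59, Add(Rational(-13, 14), Rational(20, 3))), -122) = Mul(Add(59, Rational(241, 42)), -122) = Mul(Rational(2719, 42), -122) = Rational(-165859, 21)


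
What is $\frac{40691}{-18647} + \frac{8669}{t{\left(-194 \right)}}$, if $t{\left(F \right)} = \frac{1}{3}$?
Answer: $\frac{484911838}{18647} \approx 26005.0$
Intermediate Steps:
$t{\left(F \right)} = \frac{1}{3}$
$\frac{40691}{-18647} + \frac{8669}{t{\left(-194 \right)}} = \frac{40691}{-18647} + 8669 \frac{1}{\frac{1}{3}} = 40691 \left(- \frac{1}{18647}\right) + 8669 \cdot 3 = - \frac{40691}{18647} + 26007 = \frac{484911838}{18647}$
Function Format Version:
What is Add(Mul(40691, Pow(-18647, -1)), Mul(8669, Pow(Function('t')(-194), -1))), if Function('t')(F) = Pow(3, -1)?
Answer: Rational(484911838, 18647) ≈ 26005.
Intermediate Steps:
Function('t')(F) = Rational(1, 3)
Add(Mul(40691, Pow(-18647, -1)), Mul(8669, Pow(Function('t')(-194), -1))) = Add(Mul(40691, Pow(-18647, -1)), Mul(8669, Pow(Rational(1, 3), -1))) = Add(Mul(40691, Rational(-1, 18647)), Mul(8669, 3)) = Add(Rational(-40691, 18647), 26007) = Rational(484911838, 18647)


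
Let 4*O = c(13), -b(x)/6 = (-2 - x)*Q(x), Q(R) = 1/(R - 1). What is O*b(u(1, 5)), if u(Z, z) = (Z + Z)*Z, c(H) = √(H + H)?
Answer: 6*√26 ≈ 30.594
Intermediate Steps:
Q(R) = 1/(-1 + R)
c(H) = √2*√H (c(H) = √(2*H) = √2*√H)
u(Z, z) = 2*Z² (u(Z, z) = (2*Z)*Z = 2*Z²)
b(x) = -6*(-2 - x)/(-1 + x)
O = √26/4 (O = (√2*√13)/4 = √26/4 ≈ 1.2748)
O*b(u(1, 5)) = (√26/4)*(6*(2 + 2*1²)/(-1 + 2*1²)) = (√26/4)*(6*(2 + 2*1)/(-1 + 2*1)) = (√26/4)*(6*(2 + 2)/(-1 + 2)) = (√26/4)*(6*4/1) = (√26/4)*(6*1*4) = (√26/4)*24 = 6*√26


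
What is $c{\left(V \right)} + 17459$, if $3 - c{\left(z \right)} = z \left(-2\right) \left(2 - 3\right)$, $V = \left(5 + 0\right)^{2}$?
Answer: $17412$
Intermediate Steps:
$V = 25$ ($V = 5^{2} = 25$)
$c{\left(z \right)} = 3 - 2 z$ ($c{\left(z \right)} = 3 - z \left(-2\right) \left(2 - 3\right) = 3 - - 2 z \left(-1\right) = 3 - 2 z$)
$c{\left(V \right)} + 17459 = \left(3 - 50\right) + 17459 = -47 + 17459 = 17412$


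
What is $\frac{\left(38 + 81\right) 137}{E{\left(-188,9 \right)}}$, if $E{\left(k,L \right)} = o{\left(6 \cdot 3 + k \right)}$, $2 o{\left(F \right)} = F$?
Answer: $- \frac{959}{5} \approx -191.8$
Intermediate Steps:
$o{\left(F \right)} = \frac{F}{2}$
$E{\left(k,L \right)} = 9 + \frac{k}{2}$ ($E{\left(k,L \right)} = \frac{6 \cdot 3 + k}{2} = \frac{18 + k}{2} = 9 + \frac{k}{2}$)
$\frac{\left(38 + 81\right) 137}{E{\left(-188,9 \right)}} = \frac{\left(38 + 81\right) 137}{9 + \frac{1}{2} \left(-188\right)} = \frac{119 \cdot 137}{9 - 94} = \frac{16303}{-85} = 16303 \left(- \frac{1}{85}\right) = - \frac{959}{5}$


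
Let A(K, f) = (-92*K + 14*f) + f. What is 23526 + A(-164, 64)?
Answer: 39574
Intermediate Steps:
A(K, f) = -92*K + 15*f
23526 + A(-164, 64) = 23526 + (-92*(-164) + 15*64) = 23526 + (15088 + 960) = 23526 + 16048 = 39574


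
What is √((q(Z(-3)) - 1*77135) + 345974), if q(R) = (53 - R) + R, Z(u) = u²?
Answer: 2*√67223 ≈ 518.55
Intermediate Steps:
q(R) = 53
√((q(Z(-3)) - 1*77135) + 345974) = √((53 - 1*77135) + 345974) = √((53 - 77135) + 345974) = √(-77082 + 345974) = √268892 = 2*√67223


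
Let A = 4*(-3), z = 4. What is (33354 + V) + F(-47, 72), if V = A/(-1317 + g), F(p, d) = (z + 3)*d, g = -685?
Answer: 33891864/1001 ≈ 33858.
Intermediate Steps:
A = -12
F(p, d) = 7*d (F(p, d) = (4 + 3)*d = 7*d)
V = 6/1001 (V = -12/(-1317 - 685) = -12/(-2002) = -12*(-1/2002) = 6/1001 ≈ 0.0059940)
(33354 + V) + F(-47, 72) = (33354 + 6/1001) + 7*72 = 33387360/1001 + 504 = 33891864/1001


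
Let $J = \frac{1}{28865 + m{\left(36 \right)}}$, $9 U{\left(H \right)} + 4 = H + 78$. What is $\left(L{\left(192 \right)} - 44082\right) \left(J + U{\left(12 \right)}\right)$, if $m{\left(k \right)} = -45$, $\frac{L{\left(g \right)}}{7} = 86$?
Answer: $- \frac{5388322046}{12969} \approx -4.1548 \cdot 10^{5}$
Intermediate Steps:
$L{\left(g \right)} = 602$ ($L{\left(g \right)} = 7 \cdot 86 = 602$)
$U{\left(H \right)} = \frac{74}{9} + \frac{H}{9}$ ($U{\left(H \right)} = - \frac{4}{9} + \frac{H + 78}{9} = - \frac{4}{9} + \frac{78 + H}{9} = - \frac{4}{9} + \left(\frac{26}{3} + \frac{H}{9}\right) = \frac{74}{9} + \frac{H}{9}$)
$J = \frac{1}{28820}$ ($J = \frac{1}{28865 - 45} = \frac{1}{28820} \approx 3.4698 \cdot 10^{-5}$)
$\left(L{\left(192 \right)} - 44082\right) \left(J + U{\left(12 \right)}\right) = \left(602 - 44082\right) \left(\frac{1}{28820} + \left(\frac{74}{9} + \frac{1}{9} \cdot 12\right)\right) = - 43480 \left(\frac{1}{28820} + \left(\frac{74}{9} + \frac{4}{3}\right)\right) = - 43480 \left(\frac{1}{28820} + \frac{86}{9}\right) = \left(-43480\right) \frac{2478529}{259380} = - \frac{5388322046}{12969}$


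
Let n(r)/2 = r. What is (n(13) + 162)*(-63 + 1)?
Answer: -11656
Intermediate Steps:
n(r) = 2*r
(n(13) + 162)*(-63 + 1) = (2*13 + 162)*(-63 + 1) = (26 + 162)*(-62) = 188*(-62) = -11656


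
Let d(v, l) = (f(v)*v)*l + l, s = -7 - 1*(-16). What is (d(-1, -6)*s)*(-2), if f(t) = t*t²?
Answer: 216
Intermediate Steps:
f(t) = t³
s = 9 (s = -7 + 16 = 9)
d(v, l) = l + l*v⁴ (d(v, l) = (v³*v)*l + l = v⁴*l + l = l*v⁴ + l = l + l*v⁴)
(d(-1, -6)*s)*(-2) = (-6*(1 + (-1)⁴)*9)*(-2) = (-6*(1 + 1)*9)*(-2) = (-6*2*9)*(-2) = -12*9*(-2) = -108*(-2) = 216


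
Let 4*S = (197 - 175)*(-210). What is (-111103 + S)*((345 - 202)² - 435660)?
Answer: 46610756438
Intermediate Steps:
S = -1155 (S = ((197 - 175)*(-210))/4 = (22*(-210))/4 = (¼)*(-4620) = -1155)
(-111103 + S)*((345 - 202)² - 435660) = (-111103 - 1155)*((345 - 202)² - 435660) = -112258*(143² - 435660) = -112258*(20449 - 435660) = -112258*(-415211) = 46610756438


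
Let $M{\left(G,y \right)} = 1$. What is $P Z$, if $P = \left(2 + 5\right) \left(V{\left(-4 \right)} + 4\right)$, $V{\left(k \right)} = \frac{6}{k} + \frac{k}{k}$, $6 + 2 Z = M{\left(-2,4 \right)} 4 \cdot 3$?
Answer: $\frac{147}{2} \approx 73.5$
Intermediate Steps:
$Z = 3$ ($Z = -3 + \frac{1 \cdot 4 \cdot 3}{2} = -3 + \frac{4 \cdot 3}{2} = -3 + \frac{1}{2} \cdot 12 = -3 + 6 = 3$)
$V{\left(k \right)} = 1 + \frac{6}{k}$ ($V{\left(k \right)} = \frac{6}{k} + 1 = 1 + \frac{6}{k}$)
$P = \frac{49}{2}$ ($P = \left(2 + 5\right) \left(\frac{6 - 4}{-4} + 4\right) = 7 \left(\left(- \frac{1}{4}\right) 2 + 4\right) = 7 \left(- \frac{1}{2} + 4\right) = 7 \cdot \frac{7}{2} = \frac{49}{2} \approx 24.5$)
$P Z = \frac{49}{2} \cdot 3 = \frac{147}{2}$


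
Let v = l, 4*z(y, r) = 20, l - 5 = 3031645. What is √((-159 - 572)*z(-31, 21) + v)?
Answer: √3027995 ≈ 1740.1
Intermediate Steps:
l = 3031650 (l = 5 + 3031645 = 3031650)
z(y, r) = 5 (z(y, r) = (¼)*20 = 5)
v = 3031650
√((-159 - 572)*z(-31, 21) + v) = √((-159 - 572)*5 + 3031650) = √(-731*5 + 3031650) = √(-3655 + 3031650) = √3027995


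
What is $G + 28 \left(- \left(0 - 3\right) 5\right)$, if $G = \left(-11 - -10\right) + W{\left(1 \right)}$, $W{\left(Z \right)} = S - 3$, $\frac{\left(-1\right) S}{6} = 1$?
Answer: $410$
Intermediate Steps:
$S = -6$ ($S = \left(-6\right) 1 = -6$)
$W{\left(Z \right)} = -9$ ($W{\left(Z \right)} = -6 - 3 = -9$)
$G = -10$ ($G = \left(-11 - -10\right) - 9 = \left(-11 + 10\right) - 9 = -1 - 9 = -10$)
$G + 28 \left(- \left(0 - 3\right) 5\right) = -10 + 28 \left(- \left(0 - 3\right) 5\right) = -10 + 28 \left(- \left(-3\right) 5\right) = -10 + 28 \left(\left(-1\right) \left(-15\right)\right) = -10 + 28 \cdot 15 = -10 + 420 = 410$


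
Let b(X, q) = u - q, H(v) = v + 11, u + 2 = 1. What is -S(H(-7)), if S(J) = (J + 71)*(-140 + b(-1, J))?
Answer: 10875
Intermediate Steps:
u = -1 (u = -2 + 1 = -1)
H(v) = 11 + v
b(X, q) = -1 - q
S(J) = (-141 - J)*(71 + J) (S(J) = (J + 71)*(-140 + (-1 - J)) = (71 + J)*(-141 - J) = (-141 - J)*(71 + J))
-S(H(-7)) = -(-10011 - (11 - 7)² - 212*(11 - 7)) = -(-10011 - 1*4² - 212*4) = -(-10011 - 1*16 - 848) = -(-10011 - 16 - 848) = -1*(-10875) = 10875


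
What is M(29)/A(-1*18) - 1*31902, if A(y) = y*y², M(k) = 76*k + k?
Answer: -186054697/5832 ≈ -31902.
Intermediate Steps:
M(k) = 77*k
A(y) = y³
M(29)/A(-1*18) - 1*31902 = (77*29)/((-1*18)³) - 1*31902 = 2233/((-18)³) - 31902 = 2233/(-5832) - 31902 = 2233*(-1/5832) - 31902 = -2233/5832 - 31902 = -186054697/5832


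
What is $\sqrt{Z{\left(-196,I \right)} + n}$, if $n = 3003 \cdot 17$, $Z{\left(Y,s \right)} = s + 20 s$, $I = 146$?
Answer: $3 \sqrt{6013} \approx 232.63$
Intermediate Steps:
$Z{\left(Y,s \right)} = 21 s$
$n = 51051$
$\sqrt{Z{\left(-196,I \right)} + n} = \sqrt{21 \cdot 146 + 51051} = \sqrt{3066 + 51051} = \sqrt{54117} = 3 \sqrt{6013}$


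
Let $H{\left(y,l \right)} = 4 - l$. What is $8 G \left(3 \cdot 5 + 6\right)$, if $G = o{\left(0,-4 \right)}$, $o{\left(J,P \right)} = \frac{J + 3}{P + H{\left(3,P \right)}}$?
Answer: $126$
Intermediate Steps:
$o{\left(J,P \right)} = \frac{3}{4} + \frac{J}{4}$ ($o{\left(J,P \right)} = \frac{J + 3}{P - \left(-4 + P\right)} = \frac{3 + J}{4} = \left(3 + J\right) \frac{1}{4} = \frac{3}{4} + \frac{J}{4}$)
$G = \frac{3}{4}$ ($G = \frac{3}{4} + \frac{1}{4} \cdot 0 = \frac{3}{4} + 0 = \frac{3}{4} \approx 0.75$)
$8 G \left(3 \cdot 5 + 6\right) = 8 \cdot \frac{3}{4} \left(3 \cdot 5 + 6\right) = 6 \left(15 + 6\right) = 6 \cdot 21 = 126$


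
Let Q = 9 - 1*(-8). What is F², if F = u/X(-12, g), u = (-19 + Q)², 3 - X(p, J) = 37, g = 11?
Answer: 4/289 ≈ 0.013841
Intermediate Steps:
Q = 17 (Q = 9 + 8 = 17)
X(p, J) = -34 (X(p, J) = 3 - 1*37 = 3 - 37 = -34)
u = 4 (u = (-19 + 17)² = (-2)² = 4)
F = -2/17 (F = 4/(-34) = 4*(-1/34) = -2/17 ≈ -0.11765)
F² = (-2/17)² = 4/289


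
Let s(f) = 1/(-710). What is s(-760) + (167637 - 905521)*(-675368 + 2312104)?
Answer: -857482127703041/710 ≈ -1.2077e+12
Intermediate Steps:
s(f) = -1/710
s(-760) + (167637 - 905521)*(-675368 + 2312104) = -1/710 + (167637 - 905521)*(-675368 + 2312104) = -1/710 - 737884*1636736 = -1/710 - 1207721306624 = -857482127703041/710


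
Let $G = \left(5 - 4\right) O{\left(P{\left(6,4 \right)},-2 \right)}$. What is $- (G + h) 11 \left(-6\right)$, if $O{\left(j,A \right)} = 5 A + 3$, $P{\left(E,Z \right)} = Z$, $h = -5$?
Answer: $-792$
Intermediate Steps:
$O{\left(j,A \right)} = 3 + 5 A$
$G = -7$ ($G = \left(5 - 4\right) \left(3 + 5 \left(-2\right)\right) = 1 \left(3 - 10\right) = 1 \left(-7\right) = -7$)
$- (G + h) 11 \left(-6\right) = - (-7 - 5) 11 \left(-6\right) = \left(-1\right) \left(-12\right) 11 \left(-6\right) = 12 \cdot 11 \left(-6\right) = 132 \left(-6\right) = -792$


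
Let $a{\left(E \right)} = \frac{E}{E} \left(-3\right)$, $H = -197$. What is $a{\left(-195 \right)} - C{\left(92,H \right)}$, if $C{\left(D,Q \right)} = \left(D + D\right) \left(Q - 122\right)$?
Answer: $58693$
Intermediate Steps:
$C{\left(D,Q \right)} = 2 D \left(-122 + Q\right)$
$a{\left(E \right)} = -3$ ($a{\left(E \right)} = 1 \left(-3\right) = -3$)
$a{\left(-195 \right)} - C{\left(92,H \right)} = -3 - 2 \cdot 92 \left(-122 - 197\right) = -3 - 2 \cdot 92 \left(-319\right) = -3 - -58696 = -3 + 58696 = 58693$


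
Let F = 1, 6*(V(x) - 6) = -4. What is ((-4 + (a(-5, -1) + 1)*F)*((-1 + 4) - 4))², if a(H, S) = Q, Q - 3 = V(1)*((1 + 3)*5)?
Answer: 102400/9 ≈ 11378.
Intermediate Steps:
V(x) = 16/3 (V(x) = 6 + (⅙)*(-4) = 6 - ⅔ = 16/3)
Q = 329/3 (Q = 3 + 16*((1 + 3)*5)/3 = 3 + 16*(4*5)/3 = 3 + (16/3)*20 = 3 + 320/3 = 329/3 ≈ 109.67)
a(H, S) = 329/3
((-4 + (a(-5, -1) + 1)*F)*((-1 + 4) - 4))² = ((-4 + (329/3 + 1)*1)*((-1 + 4) - 4))² = ((-4 + (332/3)*1)*(3 - 4))² = ((-4 + 332/3)*(-1))² = ((320/3)*(-1))² = (-320/3)² = 102400/9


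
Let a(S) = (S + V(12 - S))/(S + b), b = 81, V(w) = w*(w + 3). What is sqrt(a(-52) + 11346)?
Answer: 69*sqrt(2030)/29 ≈ 107.20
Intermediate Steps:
V(w) = w*(3 + w)
a(S) = (S + (12 - S)*(15 - S))/(81 + S) (a(S) = (S + (12 - S)*(3 + (12 - S)))/(S + 81) = (S + (12 - S)*(15 - S))/(81 + S))
sqrt(a(-52) + 11346) = sqrt((-52 + (-15 - 52)*(-12 - 52))/(81 - 52) + 11346) = sqrt((-52 - 67*(-64))/29 + 11346) = sqrt((-52 + 4288)/29 + 11346) = sqrt((1/29)*4236 + 11346) = sqrt(4236/29 + 11346) = sqrt(333270/29) = 69*sqrt(2030)/29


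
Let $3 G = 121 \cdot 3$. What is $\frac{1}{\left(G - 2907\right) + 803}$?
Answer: $- \frac{1}{1983} \approx -0.00050429$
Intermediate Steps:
$G = 121$ ($G = \frac{121 \cdot 3}{3} = \frac{1}{3} \cdot 363 = 121$)
$\frac{1}{\left(G - 2907\right) + 803} = \frac{1}{\left(121 - 2907\right) + 803} = \frac{1}{-2786 + 803} = \frac{1}{-1983} = - \frac{1}{1983}$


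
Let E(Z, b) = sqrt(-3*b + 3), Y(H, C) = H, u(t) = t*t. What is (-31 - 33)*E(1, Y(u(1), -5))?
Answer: 0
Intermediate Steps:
u(t) = t**2
E(Z, b) = sqrt(3 - 3*b)
(-31 - 33)*E(1, Y(u(1), -5)) = (-31 - 33)*sqrt(3 - 3*1**2) = -64*sqrt(3 - 3*1) = -64*sqrt(3 - 3) = -64*sqrt(0) = -64*0 = 0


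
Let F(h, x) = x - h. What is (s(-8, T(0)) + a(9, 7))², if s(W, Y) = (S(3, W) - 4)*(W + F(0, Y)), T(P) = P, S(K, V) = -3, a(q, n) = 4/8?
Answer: 12769/4 ≈ 3192.3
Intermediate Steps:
a(q, n) = ½ (a(q, n) = 4*(⅛) = ½)
s(W, Y) = -7*W - 7*Y (s(W, Y) = (-3 - 4)*(W + (Y - 1*0)) = -7*(W + (Y + 0)) = -7*(W + Y) = -7*W - 7*Y)
(s(-8, T(0)) + a(9, 7))² = ((-7*(-8) - 7*0) + ½)² = ((56 + 0) + ½)² = (56 + ½)² = (113/2)² = 12769/4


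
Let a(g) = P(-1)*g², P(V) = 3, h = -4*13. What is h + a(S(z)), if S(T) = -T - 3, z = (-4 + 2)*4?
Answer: 23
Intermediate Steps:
h = -52
z = -8 (z = -2*4 = -8)
S(T) = -3 - T
a(g) = 3*g²
h + a(S(z)) = -52 + 3*(-3 - 1*(-8))² = -52 + 3*(-3 + 8)² = -52 + 3*5² = -52 + 3*25 = -52 + 75 = 23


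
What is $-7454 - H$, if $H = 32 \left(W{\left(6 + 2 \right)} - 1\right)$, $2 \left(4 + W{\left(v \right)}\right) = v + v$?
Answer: $-7550$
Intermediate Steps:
$W{\left(v \right)} = -4 + v$ ($W{\left(v \right)} = -4 + \frac{v + v}{2} = -4 + \frac{2 v}{2} = -4 + v$)
$H = 96$ ($H = 32 \left(\left(-4 + \left(6 + 2\right)\right) - 1\right) = 32 \left(\left(-4 + 8\right) - 1\right) = 32 \left(4 - 1\right) = 32 \cdot 3 = 96$)
$-7454 - H = -7454 - 96 = -7550$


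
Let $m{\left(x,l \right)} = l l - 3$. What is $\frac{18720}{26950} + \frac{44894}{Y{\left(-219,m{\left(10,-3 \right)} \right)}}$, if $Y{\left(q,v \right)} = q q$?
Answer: $\frac{210772322}{129254895} \approx 1.6307$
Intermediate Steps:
$m{\left(x,l \right)} = -3 + l^{2}$ ($m{\left(x,l \right)} = l^{2} - 3 = -3 + l^{2}$)
$Y{\left(q,v \right)} = q^{2}$
$\frac{18720}{26950} + \frac{44894}{Y{\left(-219,m{\left(10,-3 \right)} \right)}} = \frac{18720}{26950} + \frac{44894}{\left(-219\right)^{2}} = 18720 \cdot \frac{1}{26950} + \frac{44894}{47961} = \frac{1872}{2695} + 44894 \cdot \frac{1}{47961} = \frac{1872}{2695} + \frac{44894}{47961} = \frac{210772322}{129254895}$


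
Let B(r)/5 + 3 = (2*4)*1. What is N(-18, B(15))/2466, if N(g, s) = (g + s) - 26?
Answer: -19/2466 ≈ -0.0077048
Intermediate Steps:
B(r) = 25 (B(r) = -15 + 5*((2*4)*1) = -15 + 5*(8*1) = -15 + 5*8 = -15 + 40 = 25)
N(g, s) = -26 + g + s
N(-18, B(15))/2466 = (-26 - 18 + 25)/2466 = -19*1/2466 = -19/2466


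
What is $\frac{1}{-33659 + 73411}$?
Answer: $\frac{1}{39752} \approx 2.5156 \cdot 10^{-5}$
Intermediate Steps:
$\frac{1}{-33659 + 73411} = \frac{1}{39752}$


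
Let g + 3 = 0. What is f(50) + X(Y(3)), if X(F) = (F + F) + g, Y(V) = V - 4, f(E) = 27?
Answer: 22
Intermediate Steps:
g = -3 (g = -3 + 0 = -3)
Y(V) = -4 + V
X(F) = -3 + 2*F (X(F) = (F + F) - 3 = 2*F - 3 = -3 + 2*F)
f(50) + X(Y(3)) = 27 + (-3 + 2*(-4 + 3)) = 27 + (-3 + 2*(-1)) = 27 + (-3 - 2) = 27 - 5 = 22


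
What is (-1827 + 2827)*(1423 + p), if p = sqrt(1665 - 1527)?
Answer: 1423000 + 1000*sqrt(138) ≈ 1.4347e+6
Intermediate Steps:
p = sqrt(138) ≈ 11.747
(-1827 + 2827)*(1423 + p) = (-1827 + 2827)*(1423 + sqrt(138)) = 1000*(1423 + sqrt(138)) = 1423000 + 1000*sqrt(138)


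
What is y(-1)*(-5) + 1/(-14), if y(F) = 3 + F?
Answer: -141/14 ≈ -10.071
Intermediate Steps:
y(-1)*(-5) + 1/(-14) = (3 - 1)*(-5) + 1/(-14) = 2*(-5) - 1/14 = -10 - 1/14 = -141/14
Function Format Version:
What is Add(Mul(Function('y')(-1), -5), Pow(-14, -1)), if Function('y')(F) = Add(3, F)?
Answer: Rational(-141, 14) ≈ -10.071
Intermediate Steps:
Add(Mul(Function('y')(-1), -5), Pow(-14, -1)) = Add(Mul(Add(3, -1), -5), Pow(-14, -1)) = Add(Mul(2, -5), Rational(-1, 14)) = Add(-10, Rational(-1, 14)) = Rational(-141, 14)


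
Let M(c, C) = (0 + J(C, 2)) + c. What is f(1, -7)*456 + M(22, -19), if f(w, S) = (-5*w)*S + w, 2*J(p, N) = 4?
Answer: 16440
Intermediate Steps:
J(p, N) = 2 (J(p, N) = (1/2)*4 = 2)
f(w, S) = w - 5*S*w (f(w, S) = -5*S*w + w = w - 5*S*w)
M(c, C) = 2 + c (M(c, C) = (0 + 2) + c = 2 + c)
f(1, -7)*456 + M(22, -19) = (1*(1 - 5*(-7)))*456 + (2 + 22) = (1*(1 + 35))*456 + 24 = (1*36)*456 + 24 = 36*456 + 24 = 16416 + 24 = 16440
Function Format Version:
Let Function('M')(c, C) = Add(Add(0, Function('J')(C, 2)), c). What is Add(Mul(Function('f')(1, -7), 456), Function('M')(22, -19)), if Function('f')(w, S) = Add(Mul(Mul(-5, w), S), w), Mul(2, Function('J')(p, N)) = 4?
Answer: 16440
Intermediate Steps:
Function('J')(p, N) = 2 (Function('J')(p, N) = Mul(Rational(1, 2), 4) = 2)
Function('f')(w, S) = Add(w, Mul(-5, S, w)) (Function('f')(w, S) = Add(Mul(-5, S, w), w) = Add(w, Mul(-5, S, w)))
Function('M')(c, C) = Add(2, c) (Function('M')(c, C) = Add(Add(0, 2), c) = Add(2, c))
Add(Mul(Function('f')(1, -7), 456), Function('M')(22, -19)) = Add(Mul(Mul(1, Add(1, Mul(-5, -7))), 456), Add(2, 22)) = Add(Mul(Mul(1, Add(1, 35)), 456), 24) = Add(Mul(Mul(1, 36), 456), 24) = Add(Mul(36, 456), 24) = Add(16416, 24) = 16440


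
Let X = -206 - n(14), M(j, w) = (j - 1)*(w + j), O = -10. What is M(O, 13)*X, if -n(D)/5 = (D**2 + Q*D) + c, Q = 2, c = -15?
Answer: -27687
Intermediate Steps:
n(D) = 75 - 10*D - 5*D**2 (n(D) = -5*((D**2 + 2*D) - 15) = -5*(-15 + D**2 + 2*D) = 75 - 10*D - 5*D**2)
M(j, w) = (-1 + j)*(j + w)
X = 839 (X = -206 - (75 - 10*14 - 5*14**2) = -206 - (75 - 140 - 5*196) = -206 - (75 - 140 - 980) = -206 - 1*(-1045) = -206 + 1045 = 839)
M(O, 13)*X = ((-10)**2 - 1*(-10) - 1*13 - 10*13)*839 = (100 + 10 - 13 - 130)*839 = -33*839 = -27687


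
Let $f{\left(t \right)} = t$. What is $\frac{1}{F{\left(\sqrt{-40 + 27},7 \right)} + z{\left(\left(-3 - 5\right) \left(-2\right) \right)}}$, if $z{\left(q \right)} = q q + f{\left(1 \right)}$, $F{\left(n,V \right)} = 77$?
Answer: $\frac{1}{334} \approx 0.002994$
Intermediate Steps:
$z{\left(q \right)} = 1 + q^{2}$ ($z{\left(q \right)} = q q + 1 = q^{2} + 1 = 1 + q^{2}$)
$\frac{1}{F{\left(\sqrt{-40 + 27},7 \right)} + z{\left(\left(-3 - 5\right) \left(-2\right) \right)}} = \frac{1}{77 + \left(1 + \left(\left(-3 - 5\right) \left(-2\right)\right)^{2}\right)} = \frac{1}{77 + \left(1 + \left(\left(-8\right) \left(-2\right)\right)^{2}\right)} = \frac{1}{77 + \left(1 + 16^{2}\right)} = \frac{1}{77 + \left(1 + 256\right)} = \frac{1}{77 + 257} = \frac{1}{334}$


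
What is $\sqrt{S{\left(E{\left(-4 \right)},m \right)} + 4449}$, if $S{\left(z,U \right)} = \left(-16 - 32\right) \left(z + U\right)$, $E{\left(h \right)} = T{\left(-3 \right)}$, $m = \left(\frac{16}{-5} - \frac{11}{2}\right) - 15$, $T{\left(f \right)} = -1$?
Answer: $\frac{\sqrt{140865}}{5} \approx 75.064$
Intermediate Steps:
$m = - \frac{237}{10}$ ($m = \left(16 \left(- \frac{1}{5}\right) - \frac{11}{2}\right) - 15 = \left(- \frac{16}{5} - \frac{11}{2}\right) - 15 = - \frac{87}{10} - 15 = - \frac{237}{10} \approx -23.7$)
$E{\left(h \right)} = -1$
$S{\left(z,U \right)} = - 48 U - 48 z$ ($S{\left(z,U \right)} = - 48 \left(U + z\right) = - 48 U - 48 z$)
$\sqrt{S{\left(E{\left(-4 \right)},m \right)} + 4449} = \sqrt{\left(\left(-48\right) \left(- \frac{237}{10}\right) - -48\right) + 4449} = \sqrt{\left(\frac{5688}{5} + 48\right) + 4449} = \sqrt{\frac{5928}{5} + 4449} = \sqrt{\frac{28173}{5}} = \frac{\sqrt{140865}}{5}$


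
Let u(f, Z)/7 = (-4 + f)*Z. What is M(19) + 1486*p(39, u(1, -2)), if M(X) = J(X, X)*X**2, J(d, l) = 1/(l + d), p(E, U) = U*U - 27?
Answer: 5162383/2 ≈ 2.5812e+6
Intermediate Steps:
u(f, Z) = 7*Z*(-4 + f) (u(f, Z) = 7*((-4 + f)*Z) = 7*(Z*(-4 + f)) = 7*Z*(-4 + f))
p(E, U) = -27 + U**2 (p(E, U) = U**2 - 27 = -27 + U**2)
J(d, l) = 1/(d + l)
M(X) = X/2 (M(X) = X**2/(X + X) = X**2/((2*X)) = (1/(2*X))*X**2 = X/2)
M(19) + 1486*p(39, u(1, -2)) = (1/2)*19 + 1486*(-27 + (7*(-2)*(-4 + 1))**2) = 19/2 + 1486*(-27 + (7*(-2)*(-3))**2) = 19/2 + 1486*(-27 + 42**2) = 19/2 + 1486*(-27 + 1764) = 19/2 + 1486*1737 = 19/2 + 2581182 = 5162383/2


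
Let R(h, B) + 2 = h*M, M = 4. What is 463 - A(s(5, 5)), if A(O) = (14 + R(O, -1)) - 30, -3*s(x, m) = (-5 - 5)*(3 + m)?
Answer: 1123/3 ≈ 374.33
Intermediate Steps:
R(h, B) = -2 + 4*h (R(h, B) = -2 + h*4 = -2 + 4*h)
s(x, m) = 10 + 10*m/3 (s(x, m) = -(-5 - 5)*(3 + m)/3 = -(-10)*(3 + m)/3 = -(-30 - 10*m)/3 = 10 + 10*m/3)
A(O) = -18 + 4*O (A(O) = (14 + (-2 + 4*O)) - 30 = (12 + 4*O) - 30 = -18 + 4*O)
463 - A(s(5, 5)) = 463 - (-18 + 4*(10 + (10/3)*5)) = 463 - (-18 + 4*(10 + 50/3)) = 463 - (-18 + 4*(80/3)) = 463 - (-18 + 320/3) = 463 - 1*266/3 = 463 - 266/3 = 1123/3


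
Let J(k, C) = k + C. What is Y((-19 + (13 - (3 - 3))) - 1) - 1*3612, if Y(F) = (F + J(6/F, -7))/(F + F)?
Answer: -176936/49 ≈ -3610.9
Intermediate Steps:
J(k, C) = C + k
Y(F) = (-7 + F + 6/F)/(2*F) (Y(F) = (F + (-7 + 6/F))/(F + F) = (-7 + F + 6/F)/((2*F)) = (-7 + F + 6/F)*(1/(2*F)) = (-7 + F + 6/F)/(2*F))
Y((-19 + (13 - (3 - 3))) - 1) - 1*3612 = (6 + ((-19 + (13 - (3 - 3))) - 1)*(-7 + ((-19 + (13 - (3 - 3))) - 1)))/(2*((-19 + (13 - (3 - 3))) - 1)**2) - 1*3612 = (6 + ((-19 + (13 - 1*0)) - 1)*(-7 + ((-19 + (13 - 1*0)) - 1)))/(2*((-19 + (13 - 1*0)) - 1)**2) - 3612 = (6 + ((-19 + (13 + 0)) - 1)*(-7 + ((-19 + (13 + 0)) - 1)))/(2*((-19 + (13 + 0)) - 1)**2) - 3612 = (6 + ((-19 + 13) - 1)*(-7 + ((-19 + 13) - 1)))/(2*((-19 + 13) - 1)**2) - 3612 = (6 + (-6 - 1)*(-7 + (-6 - 1)))/(2*(-6 - 1)**2) - 3612 = (1/2)*(6 - 7*(-7 - 7))/(-7)**2 - 3612 = (1/2)*(1/49)*(6 - 7*(-14)) - 3612 = (1/2)*(1/49)*(6 + 98) - 3612 = (1/2)*(1/49)*104 - 3612 = 52/49 - 3612 = -176936/49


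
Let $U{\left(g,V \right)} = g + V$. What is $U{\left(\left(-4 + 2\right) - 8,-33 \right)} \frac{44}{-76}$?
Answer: $\frac{473}{19} \approx 24.895$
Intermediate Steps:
$U{\left(g,V \right)} = V + g$
$U{\left(\left(-4 + 2\right) - 8,-33 \right)} \frac{44}{-76} = \left(-33 + \left(\left(-4 + 2\right) - 8\right)\right) \frac{44}{-76} = \left(-33 - 10\right) 44 \left(- \frac{1}{76}\right) = \left(-33 - 10\right) \left(- \frac{11}{19}\right) = \left(-43\right) \left(- \frac{11}{19}\right) = \frac{473}{19}$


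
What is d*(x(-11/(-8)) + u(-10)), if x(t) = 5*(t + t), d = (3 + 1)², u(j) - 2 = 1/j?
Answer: 1252/5 ≈ 250.40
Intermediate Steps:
u(j) = 2 + 1/j
d = 16 (d = 4² = 16)
x(t) = 10*t (x(t) = 5*(2*t) = 10*t)
d*(x(-11/(-8)) + u(-10)) = 16*(10*(-11/(-8)) + (2 + 1/(-10))) = 16*(10*(-11*(-⅛)) + (2 - ⅒)) = 16*(10*(11/8) + 19/10) = 16*(55/4 + 19/10) = 16*(313/20) = 1252/5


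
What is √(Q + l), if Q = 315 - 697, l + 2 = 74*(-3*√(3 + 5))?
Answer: 2*√(-96 - 111*√2) ≈ 31.811*I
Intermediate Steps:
l = -2 - 444*√2 (l = -2 + 74*(-3*√(3 + 5)) = -2 + 74*(-6*√2) = -2 - 444*√2 ≈ -629.91)
Q = -382
√(Q + l) = √(-382 + (-2 - 444*√2)) = √(-384 - 444*√2)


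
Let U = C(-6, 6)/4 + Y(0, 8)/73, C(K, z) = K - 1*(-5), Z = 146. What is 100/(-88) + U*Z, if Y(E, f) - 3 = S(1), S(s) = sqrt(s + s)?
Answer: -348/11 + 2*sqrt(2) ≈ -28.808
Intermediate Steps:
S(s) = sqrt(2)*sqrt(s) (S(s) = sqrt(2*s) = sqrt(2)*sqrt(s))
C(K, z) = 5 + K (C(K, z) = K + 5 = 5 + K)
Y(E, f) = 3 + sqrt(2) (Y(E, f) = 3 + sqrt(2)*sqrt(1) = 3 + sqrt(2)*1 = 3 + sqrt(2))
U = -61/292 + sqrt(2)/73 (U = (5 - 6)/4 + (3 + sqrt(2))/73 = -1*1/4 + (3 + sqrt(2))*(1/73) = -1/4 + (3/73 + sqrt(2)/73) = -61/292 + sqrt(2)/73 ≈ -0.18953)
100/(-88) + U*Z = 100/(-88) + (-61/292 + sqrt(2)/73)*146 = 100*(-1/88) + (-61/2 + 2*sqrt(2)) = -25/22 + (-61/2 + 2*sqrt(2)) = -348/11 + 2*sqrt(2)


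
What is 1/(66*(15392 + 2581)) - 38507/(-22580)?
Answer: 22838859553/13392401220 ≈ 1.7054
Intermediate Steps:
1/(66*(15392 + 2581)) - 38507/(-22580) = (1/66)/17973 - 38507*(-1/22580) = (1/66)*(1/17973) + 38507/22580 = 1/1186218 + 38507/22580 = 22838859553/13392401220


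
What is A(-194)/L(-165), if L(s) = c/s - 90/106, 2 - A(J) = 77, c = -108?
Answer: 72875/189 ≈ 385.58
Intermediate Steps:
A(J) = -75 (A(J) = 2 - 1*77 = 2 - 77 = -75)
L(s) = -45/53 - 108/s (L(s) = -108/s - 90/106 = -108/s - 90*1/106 = -108/s - 45/53 = -45/53 - 108/s)
A(-194)/L(-165) = -75/(-45/53 - 108/(-165)) = -75/(-45/53 - 108*(-1/165)) = -75/(-45/53 + 36/55) = -75/(-567/2915) = -75*(-2915/567) = 72875/189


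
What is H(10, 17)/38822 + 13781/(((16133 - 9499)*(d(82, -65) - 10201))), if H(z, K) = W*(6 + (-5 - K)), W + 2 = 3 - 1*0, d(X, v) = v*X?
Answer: -1091764223/1999966846794 ≈ -0.00054589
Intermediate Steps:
d(X, v) = X*v
W = 1 (W = -2 + (3 - 1*0) = -2 + (3 + 0) = -2 + 3 = 1)
H(z, K) = 1 - K (H(z, K) = 1*(6 + (-5 - K)) = 1*(1 - K) = 1 - K)
H(10, 17)/38822 + 13781/(((16133 - 9499)*(d(82, -65) - 10201))) = (1 - 1*17)/38822 + 13781/(((16133 - 9499)*(82*(-65) - 10201))) = (1 - 17)*(1/38822) + 13781/((6634*(-5330 - 10201))) = -16*1/38822 + 13781/((6634*(-15531))) = -8/19411 + 13781/(-103032654) = -8/19411 + 13781*(-1/103032654) = -8/19411 - 13781/103032654 = -1091764223/1999966846794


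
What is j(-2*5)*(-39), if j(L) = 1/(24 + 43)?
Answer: -39/67 ≈ -0.58209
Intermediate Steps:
j(L) = 1/67
j(-2*5)*(-39) = (1/67)*(-39) = -39/67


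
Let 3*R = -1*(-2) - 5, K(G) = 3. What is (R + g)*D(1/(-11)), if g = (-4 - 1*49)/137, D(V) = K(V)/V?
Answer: 6270/137 ≈ 45.766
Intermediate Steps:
R = -1 (R = (-1*(-2) - 5)/3 = (2 - 5)/3 = (⅓)*(-3) = -1)
D(V) = 3/V
g = -53/137 (g = (-4 - 49)*(1/137) = -53*1/137 = -53/137 ≈ -0.38686)
(R + g)*D(1/(-11)) = (-1 - 53/137)*(3/(1/(-11))) = -570/(137*(-1/11)) = -570*(-11)/137 = -190/137*(-33) = 6270/137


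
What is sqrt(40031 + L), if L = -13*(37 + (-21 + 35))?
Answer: 2*sqrt(9842) ≈ 198.41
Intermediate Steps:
L = -663 (L = -13*(37 + 14) = -13*51 = -663)
sqrt(40031 + L) = sqrt(40031 - 663) = sqrt(39368) = 2*sqrt(9842)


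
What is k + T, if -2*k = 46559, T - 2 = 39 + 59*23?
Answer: -43763/2 ≈ -21882.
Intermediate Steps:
T = 1398 (T = 2 + (39 + 59*23) = 2 + (39 + 1357) = 2 + 1396 = 1398)
k = -46559/2 (k = -1/2*46559 = -46559/2 ≈ -23280.)
k + T = -46559/2 + 1398 = -43763/2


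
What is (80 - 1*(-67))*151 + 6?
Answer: 22203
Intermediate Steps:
(80 - 1*(-67))*151 + 6 = (80 + 67)*151 + 6 = 147*151 + 6 = 22197 + 6 = 22203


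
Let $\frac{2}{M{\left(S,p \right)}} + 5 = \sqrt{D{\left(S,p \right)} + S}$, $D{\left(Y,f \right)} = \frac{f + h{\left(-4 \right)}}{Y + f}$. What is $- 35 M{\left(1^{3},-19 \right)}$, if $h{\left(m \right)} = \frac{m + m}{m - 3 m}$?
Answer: $\frac{1575}{103} + \frac{105 \sqrt{19}}{103} \approx 19.735$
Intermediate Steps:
$h{\left(m \right)} = -1$ ($h{\left(m \right)} = \frac{2 m}{\left(-2\right) m} = 2 m \left(- \frac{1}{2 m}\right) = -1$)
$D{\left(Y,f \right)} = \frac{-1 + f}{Y + f}$ ($D{\left(Y,f \right)} = \frac{f - 1}{Y + f} = \frac{-1 + f}{Y + f}$)
$M{\left(S,p \right)} = \frac{2}{-5 + \sqrt{S + \frac{-1 + p}{S + p}}}$ ($M{\left(S,p \right)} = \frac{2}{-5 + \sqrt{\frac{-1 + p}{S + p} + S}} = \frac{2}{-5 + \sqrt{S + \frac{-1 + p}{S + p}}}$)
$- 35 M{\left(1^{3},-19 \right)} = - 35 \frac{2}{-5 + \sqrt{\frac{-1 - 19 + 1^{3} \left(1^{3} - 19\right)}{1^{3} - 19}}} = - 35 \frac{2}{-5 + \sqrt{\frac{-1 - 19 + 1 \left(1 - 19\right)}{1 - 19}}} = - 35 \frac{2}{-5 + \sqrt{\frac{-1 - 19 + 1 \left(-18\right)}{-18}}} = - 35 \frac{2}{-5 + \sqrt{- \frac{-1 - 19 - 18}{18}}} = - 35 \frac{2}{-5 + \sqrt{\left(- \frac{1}{18}\right) \left(-38\right)}} = - 35 \frac{2}{-5 + \sqrt{\frac{19}{9}}} = - 35 \frac{2}{-5 + \frac{\sqrt{19}}{3}} = - \frac{70}{-5 + \frac{\sqrt{19}}{3}}$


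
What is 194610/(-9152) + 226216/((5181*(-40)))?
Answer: -18532039/828960 ≈ -22.356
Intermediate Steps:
194610/(-9152) + 226216/((5181*(-40))) = 194610*(-1/9152) + 226216/(-207240) = -7485/352 + 226216*(-1/207240) = -7485/352 - 28277/25905 = -18532039/828960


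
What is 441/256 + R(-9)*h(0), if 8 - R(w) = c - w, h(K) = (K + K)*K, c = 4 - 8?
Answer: 441/256 ≈ 1.7227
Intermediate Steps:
c = -4
h(K) = 2*K² (h(K) = (2*K)*K = 2*K²)
R(w) = 12 + w (R(w) = 8 - (-4 - w) = 8 + (4 + w) = 12 + w)
441/256 + R(-9)*h(0) = 441/256 + (12 - 9)*(2*0²) = 441*(1/256) + 3*(2*0) = 441/256 + 3*0 = 441/256 + 0 = 441/256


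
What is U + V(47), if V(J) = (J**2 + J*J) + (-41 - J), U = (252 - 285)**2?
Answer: 5419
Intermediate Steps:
U = 1089 (U = (-33)**2 = 1089)
V(J) = -41 - J + 2*J**2 (V(J) = (J**2 + J**2) + (-41 - J) = 2*J**2 + (-41 - J) = -41 - J + 2*J**2)
U + V(47) = 1089 + (-41 - 1*47 + 2*47**2) = 1089 + (-41 - 47 + 2*2209) = 1089 + (-41 - 47 + 4418) = 1089 + 4330 = 5419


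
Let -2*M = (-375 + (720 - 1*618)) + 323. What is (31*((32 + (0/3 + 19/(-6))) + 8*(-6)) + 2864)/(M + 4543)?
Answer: 13619/27108 ≈ 0.50240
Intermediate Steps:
M = -25 (M = -((-375 + (720 - 1*618)) + 323)/2 = -((-375 + (720 - 618)) + 323)/2 = -((-375 + 102) + 323)/2 = -(-273 + 323)/2 = -½*50 = -25)
(31*((32 + (0/3 + 19/(-6))) + 8*(-6)) + 2864)/(M + 4543) = (31*((32 + (0/3 + 19/(-6))) + 8*(-6)) + 2864)/(-25 + 4543) = (31*((32 + (0*(⅓) + 19*(-⅙))) - 48) + 2864)/4518 = (31*((32 + (0 - 19/6)) - 48) + 2864)*(1/4518) = (31*((32 - 19/6) - 48) + 2864)*(1/4518) = (31*(173/6 - 48) + 2864)*(1/4518) = (31*(-115/6) + 2864)*(1/4518) = (-3565/6 + 2864)*(1/4518) = (13619/6)*(1/4518) = 13619/27108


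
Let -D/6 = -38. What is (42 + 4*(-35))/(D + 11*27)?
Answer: -14/75 ≈ -0.18667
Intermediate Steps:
D = 228 (D = -6*(-38) = 228)
(42 + 4*(-35))/(D + 11*27) = (42 + 4*(-35))/(228 + 11*27) = (42 - 140)/(228 + 297) = -98/525 = -98*1/525 = -14/75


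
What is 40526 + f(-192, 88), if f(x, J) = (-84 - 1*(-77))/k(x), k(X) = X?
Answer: 7780999/192 ≈ 40526.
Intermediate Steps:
f(x, J) = -7/x (f(x, J) = (-84 - 1*(-77))/x = (-84 + 77)/x = -7/x)
40526 + f(-192, 88) = 40526 - 7/(-192) = 40526 - 7*(-1/192) = 40526 + 7/192 = 7780999/192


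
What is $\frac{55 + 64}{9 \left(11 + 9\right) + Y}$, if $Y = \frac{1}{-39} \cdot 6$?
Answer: $\frac{221}{334} \approx 0.66168$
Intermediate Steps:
$Y = - \frac{2}{13}$ ($Y = \left(- \frac{1}{39}\right) 6 = - \frac{2}{13} \approx -0.15385$)
$\frac{55 + 64}{9 \left(11 + 9\right) + Y} = \frac{55 + 64}{9 \left(11 + 9\right) - \frac{2}{13}} = \frac{119}{9 \cdot 20 - \frac{2}{13}} = \frac{119}{180 - \frac{2}{13}} = \frac{119}{\frac{2338}{13}} = 119 \cdot \frac{13}{2338} = \frac{221}{334}$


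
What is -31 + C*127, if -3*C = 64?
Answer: -8221/3 ≈ -2740.3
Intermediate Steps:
C = -64/3 (C = -⅓*64 = -64/3 ≈ -21.333)
-31 + C*127 = -31 - 64/3*127 = -31 - 8128/3 = -8221/3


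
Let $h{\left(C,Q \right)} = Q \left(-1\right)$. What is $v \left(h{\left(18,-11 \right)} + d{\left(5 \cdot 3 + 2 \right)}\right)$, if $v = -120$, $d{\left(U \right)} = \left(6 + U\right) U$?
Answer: $-48240$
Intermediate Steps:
$d{\left(U \right)} = U \left(6 + U\right)$
$h{\left(C,Q \right)} = - Q$
$v \left(h{\left(18,-11 \right)} + d{\left(5 \cdot 3 + 2 \right)}\right) = - 120 \left(\left(-1\right) \left(-11\right) + \left(5 \cdot 3 + 2\right) \left(6 + \left(5 \cdot 3 + 2\right)\right)\right) = - 120 \left(11 + \left(15 + 2\right) \left(6 + \left(15 + 2\right)\right)\right) = - 120 \left(11 + 17 \left(6 + 17\right)\right) = - 120 \left(11 + 17 \cdot 23\right) = - 120 \left(11 + 391\right) = \left(-120\right) 402 = -48240$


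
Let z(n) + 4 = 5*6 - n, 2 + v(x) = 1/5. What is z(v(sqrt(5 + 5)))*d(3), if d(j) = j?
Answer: 417/5 ≈ 83.400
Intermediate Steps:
v(x) = -9/5 (v(x) = -2 + 1/5 = -9/5)
z(n) = 26 - n (z(n) = -4 + (5*6 - n) = -4 + (30 - n) = 26 - n)
z(v(sqrt(5 + 5)))*d(3) = (26 - 1*(-9/5))*3 = (26 + 9/5)*3 = (139/5)*3 = 417/5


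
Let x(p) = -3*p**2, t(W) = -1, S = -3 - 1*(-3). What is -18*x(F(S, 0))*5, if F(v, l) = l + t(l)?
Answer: 270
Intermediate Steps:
S = 0 (S = -3 + 3 = 0)
F(v, l) = -1 + l (F(v, l) = l - 1 = -1 + l)
-18*x(F(S, 0))*5 = -(-54)*(-1 + 0)**2*5 = -(-54)*(-1)**2*5 = -(-54)*5 = -18*(-3)*5 = 54*5 = 270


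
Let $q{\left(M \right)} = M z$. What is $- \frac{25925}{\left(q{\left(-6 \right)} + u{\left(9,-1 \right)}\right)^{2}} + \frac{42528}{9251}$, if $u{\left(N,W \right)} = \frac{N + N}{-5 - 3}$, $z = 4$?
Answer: $- \frac{134737744}{4079691} \approx -33.026$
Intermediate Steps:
$u{\left(N,W \right)} = - \frac{N}{4}$ ($u{\left(N,W \right)} = \frac{2 N}{-8} = 2 N \left(- \frac{1}{8}\right) = - \frac{N}{4}$)
$q{\left(M \right)} = 4 M$ ($q{\left(M \right)} = M 4 = 4 M$)
$- \frac{25925}{\left(q{\left(-6 \right)} + u{\left(9,-1 \right)}\right)^{2}} + \frac{42528}{9251} = - \frac{25925}{\left(4 \left(-6\right) - \frac{9}{4}\right)^{2}} + \frac{42528}{9251} = - \frac{25925}{\left(-24 - \frac{9}{4}\right)^{2}} + 42528 \cdot \frac{1}{9251} = - \frac{25925}{\left(- \frac{105}{4}\right)^{2}} + \frac{42528}{9251} = - \frac{25925}{\frac{11025}{16}} + \frac{42528}{9251} = \left(-25925\right) \frac{16}{11025} + \frac{42528}{9251} = - \frac{16592}{441} + \frac{42528}{9251} = - \frac{134737744}{4079691}$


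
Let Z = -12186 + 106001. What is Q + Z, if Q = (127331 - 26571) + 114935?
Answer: 309510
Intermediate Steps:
Z = 93815
Q = 215695 (Q = 100760 + 114935 = 215695)
Q + Z = 215695 + 93815 = 309510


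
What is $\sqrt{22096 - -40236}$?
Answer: $2 \sqrt{15583} \approx 249.66$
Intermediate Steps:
$\sqrt{22096 - -40236} = \sqrt{22096 + 40236} = \sqrt{62332} = 2 \sqrt{15583}$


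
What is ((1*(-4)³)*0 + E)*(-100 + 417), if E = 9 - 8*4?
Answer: -7291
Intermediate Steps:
E = -23 (E = 9 - 32 = -23)
((1*(-4)³)*0 + E)*(-100 + 417) = ((1*(-4)³)*0 - 23)*(-100 + 417) = ((1*(-64))*0 - 23)*317 = (-64*0 - 23)*317 = (0 - 23)*317 = -23*317 = -7291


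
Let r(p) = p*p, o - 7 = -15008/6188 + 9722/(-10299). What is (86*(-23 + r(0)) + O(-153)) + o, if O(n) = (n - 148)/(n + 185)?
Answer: -144487356899/72834528 ≈ -1983.8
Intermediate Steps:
o = 8263727/2276079 (o = 7 + (-15008/6188 + 9722/(-10299)) = 7 + (-15008*1/6188 + 9722*(-1/10299)) = 7 + (-536/221 - 9722/10299) = 7 - 7668826/2276079 = 8263727/2276079 ≈ 3.6307)
r(p) = p²
O(n) = (-148 + n)/(185 + n)
(86*(-23 + r(0)) + O(-153)) + o = (86*(-23 + 0²) + (-148 - 153)/(185 - 153)) + 8263727/2276079 = (86*(-23 + 0) - 301/32) + 8263727/2276079 = (86*(-23) + (1/32)*(-301)) + 8263727/2276079 = (-1978 - 301/32) + 8263727/2276079 = -63597/32 + 8263727/2276079 = -144487356899/72834528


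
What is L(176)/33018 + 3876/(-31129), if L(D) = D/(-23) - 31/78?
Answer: -230041649681/1843904275668 ≈ -0.12476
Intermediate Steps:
L(D) = -31/78 - D/23 (L(D) = D*(-1/23) - 31*1/78 = -D/23 - 31/78 = -31/78 - D/23)
L(176)/33018 + 3876/(-31129) = (-31/78 - 1/23*176)/33018 + 3876/(-31129) = (-31/78 - 176/23)*(1/33018) + 3876*(-1/31129) = -14441/1794*1/33018 - 3876/31129 = -14441/59234292 - 3876/31129 = -230041649681/1843904275668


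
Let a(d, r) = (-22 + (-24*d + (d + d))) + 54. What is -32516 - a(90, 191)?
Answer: -30568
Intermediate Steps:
a(d, r) = 32 - 22*d (a(d, r) = (-22 + (-24*d + 2*d)) + 54 = (-22 - 22*d) + 54 = 32 - 22*d)
-32516 - a(90, 191) = -32516 - (32 - 22*90) = -32516 - (32 - 1980) = -32516 - 1*(-1948) = -32516 + 1948 = -30568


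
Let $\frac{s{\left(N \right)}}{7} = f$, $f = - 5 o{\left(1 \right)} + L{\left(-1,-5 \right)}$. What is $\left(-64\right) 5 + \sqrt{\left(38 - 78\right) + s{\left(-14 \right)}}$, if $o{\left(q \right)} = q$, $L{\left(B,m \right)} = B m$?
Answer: $-320 + 2 i \sqrt{10} \approx -320.0 + 6.3246 i$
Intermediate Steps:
$f = 0$ ($f = \left(-5\right) 1 - -5 = -5 + 5 = 0$)
$s{\left(N \right)} = 0$ ($s{\left(N \right)} = 7 \cdot 0 = 0$)
$\left(-64\right) 5 + \sqrt{\left(38 - 78\right) + s{\left(-14 \right)}} = \left(-64\right) 5 + \sqrt{\left(38 - 78\right) + 0} = -320 + \sqrt{-40 + 0} = -320 + \sqrt{-40} = -320 + 2 i \sqrt{10}$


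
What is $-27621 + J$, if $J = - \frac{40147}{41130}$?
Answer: $- \frac{1136091877}{41130} \approx -27622.0$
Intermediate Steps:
$J = - \frac{40147}{41130}$ ($J = \left(-40147\right) \frac{1}{41130} = - \frac{40147}{41130} \approx -0.9761$)
$-27621 + J = -27621 - \frac{40147}{41130} = - \frac{1136091877}{41130}$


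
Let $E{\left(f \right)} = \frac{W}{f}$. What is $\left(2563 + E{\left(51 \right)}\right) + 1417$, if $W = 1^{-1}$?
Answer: $\frac{202981}{51} \approx 3980.0$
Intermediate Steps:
$W = 1$
$E{\left(f \right)} = \frac{1}{f}$ ($E{\left(f \right)} = 1 \frac{1}{f} = \frac{1}{f}$)
$\left(2563 + E{\left(51 \right)}\right) + 1417 = \left(2563 + \frac{1}{51}\right) + 1417 = \frac{130714}{51} + 1417 = \frac{202981}{51}$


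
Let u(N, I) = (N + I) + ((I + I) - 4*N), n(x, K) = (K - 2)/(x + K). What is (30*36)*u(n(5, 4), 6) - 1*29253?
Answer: -10533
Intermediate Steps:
n(x, K) = (-2 + K)/(K + x)
u(N, I) = -3*N + 3*I (u(N, I) = (I + N) + (2*I - 4*N) = (I + N) + (-4*N + 2*I) = -3*N + 3*I)
(30*36)*u(n(5, 4), 6) - 1*29253 = (30*36)*(-3*(-2 + 4)/(4 + 5) + 3*6) - 1*29253 = 1080*(-3*2/9 + 18) - 29253 = 1080*(-⅔ + 18) - 29253 = 1080*(52/3) - 29253 = 18720 - 29253 = -10533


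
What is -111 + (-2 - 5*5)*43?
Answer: -1272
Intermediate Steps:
-111 + (-2 - 5*5)*43 = -111 + (-2 - 25)*43 = -111 - 27*43 = -111 - 1161 = -1272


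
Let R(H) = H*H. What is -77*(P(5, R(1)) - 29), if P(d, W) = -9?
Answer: 2926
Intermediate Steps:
R(H) = H**2
-77*(P(5, R(1)) - 29) = -77*(-9 - 29) = -77*(-38) = 2926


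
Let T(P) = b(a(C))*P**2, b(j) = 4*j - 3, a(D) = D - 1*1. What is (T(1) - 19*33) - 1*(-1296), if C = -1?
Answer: 658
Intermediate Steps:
a(D) = -1 + D (a(D) = D - 1 = -1 + D)
b(j) = -3 + 4*j
T(P) = -11*P**2 (T(P) = (-3 + 4*(-1 - 1))*P**2 = (-3 + 4*(-2))*P**2 = (-3 - 8)*P**2 = -11*P**2)
(T(1) - 19*33) - 1*(-1296) = (-11*1**2 - 19*33) - 1*(-1296) = (-11*1 - 627) + 1296 = (-11 - 627) + 1296 = -638 + 1296 = 658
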